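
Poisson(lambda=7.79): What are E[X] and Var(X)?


E[X] = Var(X) = lambda = 7.79

7.79, 7.79


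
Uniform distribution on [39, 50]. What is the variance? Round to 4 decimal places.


Var = (b-a)^2 / 12
(b-a)^2 = (50 - 39)^2 = 121
Var = 121/12 ≈ 10.083333

10.0833


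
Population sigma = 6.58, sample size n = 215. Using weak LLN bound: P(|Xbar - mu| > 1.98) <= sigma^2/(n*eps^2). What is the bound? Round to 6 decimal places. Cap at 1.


bound = min(1, sigma^2/(n*eps^2))
sigma^2 = 6.58^2 = 43.2964
n*eps^2 = 215 * 1.98^2 = 215 * 3.9204 = 842.886
sigma^2/(n*eps^2) = 43.2964 / 842.886 ≈ 0.05136685

0.051367


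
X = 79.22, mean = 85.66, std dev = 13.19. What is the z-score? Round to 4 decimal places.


z = (X - mu) / sigma
X - mu = 79.22 - 85.66 = -6.44
z = -6.44 / 13.19 = -644/1319 ≈ -0.488249

-0.4882


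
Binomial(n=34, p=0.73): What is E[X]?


E[X] = n*p = 34 * 0.73 = 24.82

24.82


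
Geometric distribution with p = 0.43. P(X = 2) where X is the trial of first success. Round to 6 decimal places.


P = (1-p)^(k-1) * p
(1-p)^(k-1) = 0.57^1 = 0.57
P = 0.57 * 0.43 = 0.2451

0.245100


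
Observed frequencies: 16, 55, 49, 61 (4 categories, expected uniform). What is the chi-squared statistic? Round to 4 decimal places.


chi2 = sum((O-E)^2/E), E = total/4
total = 181, E = 181/4 = 45.25
(16 - 45.25)^2 / 45.25 = 855.5625 / 45.25 = 13689/724 ≈ 18.907459
(55 - 45.25)^2 / 45.25 = 95.0625 / 45.25 = 1521/724 ≈ 2.100829
(49 - 45.25)^2 / 45.25 = 14.0625 / 45.25 = 225/724 ≈ 0.310773
(61 - 45.25)^2 / 45.25 = 248.0625 / 45.25 = 3969/724 ≈ 5.482044
chi2 = 4851/181 ≈ 26.801105

26.8011


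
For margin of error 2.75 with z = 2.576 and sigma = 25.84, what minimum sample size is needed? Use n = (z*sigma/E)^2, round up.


z*sigma/E = 2.576 * 25.84 / 2.75 ≈ 24.205033
(z*sigma/E)^2 ≈ 585.883609
round up: n = 586

586


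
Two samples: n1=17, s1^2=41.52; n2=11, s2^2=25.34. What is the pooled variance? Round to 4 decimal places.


sp^2 = ((n1-1)*s1^2 + (n2-1)*s2^2)/(n1+n2-2)
(n1-1)*s1^2 = 16 * 41.52 = 664.32
(n2-1)*s2^2 = 10 * 25.34 = 253.4
numerator = 664.32 + 253.4 = 917.72
n1+n2-2 = 26
sp^2 = 917.72 / 26 = 22943/650 ≈ 35.296923

35.2969


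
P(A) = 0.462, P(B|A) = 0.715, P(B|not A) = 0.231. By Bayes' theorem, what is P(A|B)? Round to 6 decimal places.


P(A|B) = P(B|A)*P(A) / P(B), P(B) = P(B|A)*P(A) + P(B|not A)*P(not A)
P(B|A)*P(A) = 0.715 * 0.462 = 0.33033
P(B|not A)*P(not A) = 0.231 * 0.538 = 0.124278
P(B) = 0.33033 + 0.124278 = 0.454608
P(A|B) = 0.33033 / 0.454608 = 715/984 ≈ 0.72662602

0.726626


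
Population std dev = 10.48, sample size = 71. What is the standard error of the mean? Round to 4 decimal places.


SE = sigma / sqrt(n)
sqrt(71) ≈ 8.426150
SE = 10.48 / 8.426150 ≈ 1.243747

1.2437


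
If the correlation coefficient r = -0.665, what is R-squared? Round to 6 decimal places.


R^2 = r^2 = (-0.665)^2 = 0.442225

0.442225


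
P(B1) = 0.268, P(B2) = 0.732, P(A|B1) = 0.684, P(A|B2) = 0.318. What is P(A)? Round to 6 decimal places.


P(A) = P(A|B1)*P(B1) + P(A|B2)*P(B2)
P(A|B1)*P(B1) = 0.684 * 0.268 = 0.183312
P(A|B2)*P(B2) = 0.318 * 0.732 = 0.232776
P(A) = 0.183312 + 0.232776 = 0.416088

0.416088


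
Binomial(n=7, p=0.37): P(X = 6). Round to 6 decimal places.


P = C(n,k) * p^k * (1-p)^(n-k)
C(7,6) = 7
p^k = 0.37^6 ≈ 0.002565726
(1-p)^(n-k) = 0.63^1 = 0.63
P = 7 * 0.002565726 * 0.63 ≈ 0.011315

0.011315


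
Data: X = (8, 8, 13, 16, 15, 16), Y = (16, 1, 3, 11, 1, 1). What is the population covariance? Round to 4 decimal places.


Cov = (1/n)*sum((xi-xbar)(yi-ybar))
n = 6, xbar = 76/6 = 38/3 ≈ 12.666667, ybar = 33/6 = 5.5
sum((xi-xbar)(yi-ybar)) = -36
Cov = -36 / 6 = -6

-6.0000


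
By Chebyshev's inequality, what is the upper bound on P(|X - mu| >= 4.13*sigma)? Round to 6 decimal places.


P <= 1/k^2
k^2 = 4.13^2 = 17.0569
1/k^2 = 1 / 17.0569 ≈ 0.05862730

0.058627


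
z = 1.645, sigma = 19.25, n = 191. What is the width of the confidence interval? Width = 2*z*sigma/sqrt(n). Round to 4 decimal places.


width = 2*z*sigma/sqrt(n)
2*z*sigma = 2 * 1.645 * 19.25 = 63.3325
sqrt(191) ≈ 13.820275
width = 63.3325 / 13.820275 ≈ 4.582579

4.5826


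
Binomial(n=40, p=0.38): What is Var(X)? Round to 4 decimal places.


Var = n*p*(1-p) = 40 * 0.38 * 0.62 = 9.424

9.4240


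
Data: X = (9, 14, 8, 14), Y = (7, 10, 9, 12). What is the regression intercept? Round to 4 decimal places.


a = ybar - b*xbar, where b = sum((xi-xbar)(yi-ybar)) / sum((xi-xbar)^2)
n = 4, xbar = 45/4 = 11.25, ybar = 38/4 = 9.5
Sxy = sum((xi-xbar)(yi-ybar)) = 15.5
Sxx = sum((xi-xbar)^2) = 30.75
b = Sxy / Sxx = 62/123 ≈ 0.504065
a = 9.5 - 0.504065 * 11.25 = 157/41 ≈ 3.829268

3.8293


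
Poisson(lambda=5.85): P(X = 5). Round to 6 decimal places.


P = e^(-lam) * lam^k / k!
e^(-5.85) ≈ 0.002879899
lam^k = 5.85^5 ≈ 6851.400112
k! = 5! = 120
P = 0.002879899 * 6851.400112 / 120 ≈ 0.164428

0.164428


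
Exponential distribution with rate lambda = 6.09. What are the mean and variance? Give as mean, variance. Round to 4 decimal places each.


mean = 1/lam, var = 1/lam^2
mean = 1 / 6.09 = 100/609 ≈ 0.164204
lam^2 = 6.09^2 = 37.0881
var = 1 / 37.0881 ≈ 0.026963

0.1642, 0.0270


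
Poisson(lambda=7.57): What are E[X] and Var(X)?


E[X] = Var(X) = lambda = 7.57

7.57, 7.57


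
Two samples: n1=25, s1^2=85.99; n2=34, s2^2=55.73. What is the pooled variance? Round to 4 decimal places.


sp^2 = ((n1-1)*s1^2 + (n2-1)*s2^2)/(n1+n2-2)
(n1-1)*s1^2 = 24 * 85.99 = 2063.76
(n2-1)*s2^2 = 33 * 55.73 = 1839.09
numerator = 2063.76 + 1839.09 = 3902.85
n1+n2-2 = 57
sp^2 = 3902.85 / 57 = 26019/380 ≈ 68.471053

68.4711


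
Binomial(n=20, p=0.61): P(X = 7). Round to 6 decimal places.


P = C(n,k) * p^k * (1-p)^(n-k)
C(20,7) = 77520
p^k = 0.61^7 ≈ 0.03142743
(1-p)^(n-k) = 0.39^13 ≈ 0.000004828807
P = 77520 * 0.03142743 * 0.000004828807 ≈ 0.011764

0.011764


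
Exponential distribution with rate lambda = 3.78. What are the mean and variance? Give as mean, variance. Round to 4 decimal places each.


mean = 1/lam, var = 1/lam^2
mean = 1 / 3.78 = 50/189 ≈ 0.264550
lam^2 = 3.78^2 = 14.2884
var = 1 / 14.2884 ≈ 0.069987

0.2646, 0.0700


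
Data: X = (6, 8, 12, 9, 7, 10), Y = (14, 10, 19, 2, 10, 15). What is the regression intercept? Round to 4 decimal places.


a = ybar - b*xbar, where b = sum((xi-xbar)(yi-ybar)) / sum((xi-xbar)^2)
n = 6, xbar = 52/6 = 26/3 ≈ 8.666667, ybar = 70/6 = 35/3 ≈ 11.666667
Sxy = sum((xi-xbar)(yi-ybar)) = 70/3 ≈ 23.333333
Sxx = sum((xi-xbar)^2) = 70/3 ≈ 23.333333
b = Sxy / Sxx = 1
a = 11.666667 - 1 * 8.666667 = 3

3.0000


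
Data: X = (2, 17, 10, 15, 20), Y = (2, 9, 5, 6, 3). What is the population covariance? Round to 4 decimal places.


Cov = (1/n)*sum((xi-xbar)(yi-ybar))
n = 5, xbar = 64/5 = 12.8, ybar = 25/5 = 5
sum((xi-xbar)(yi-ybar)) = 37
Cov = 37 / 5 = 7.4

7.4000


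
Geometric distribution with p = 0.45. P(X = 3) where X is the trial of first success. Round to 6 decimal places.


P = (1-p)^(k-1) * p
(1-p)^(k-1) = 0.55^2 = 0.3025
P = 0.3025 * 0.45 = 0.136125

0.136125


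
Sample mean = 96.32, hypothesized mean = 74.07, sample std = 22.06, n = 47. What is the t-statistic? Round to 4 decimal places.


t = (xbar - mu0) / (s/sqrt(n))
xbar - mu0 = 96.32 - 74.07 = 22.25
sqrt(47) ≈ 6.85565460
s/sqrt(n) = 22.06 / 6.85565460 ≈ 3.21778171
t = 22.25 / 3.21778171 ≈ 6.914701

6.9147


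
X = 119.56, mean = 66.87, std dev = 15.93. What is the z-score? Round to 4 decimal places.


z = (X - mu) / sigma
X - mu = 119.56 - 66.87 = 52.69
z = 52.69 / 15.93 = 5269/1593 ≈ 3.307596

3.3076


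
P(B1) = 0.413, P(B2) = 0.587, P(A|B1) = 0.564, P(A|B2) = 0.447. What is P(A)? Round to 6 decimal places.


P(A) = P(A|B1)*P(B1) + P(A|B2)*P(B2)
P(A|B1)*P(B1) = 0.564 * 0.413 = 0.232932
P(A|B2)*P(B2) = 0.447 * 0.587 = 0.262389
P(A) = 0.232932 + 0.262389 = 0.495321

0.495321


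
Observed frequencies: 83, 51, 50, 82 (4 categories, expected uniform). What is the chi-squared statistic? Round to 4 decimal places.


chi2 = sum((O-E)^2/E), E = total/4
total = 266, E = 266/4 = 66.5
(83 - 66.5)^2 / 66.5 = 272.25 / 66.5 = 1089/266 ≈ 4.093985
(51 - 66.5)^2 / 66.5 = 240.25 / 66.5 = 961/266 ≈ 3.612782
(50 - 66.5)^2 / 66.5 = 272.25 / 66.5 = 1089/266 ≈ 4.093985
(82 - 66.5)^2 / 66.5 = 240.25 / 66.5 = 961/266 ≈ 3.612782
chi2 = 2050/133 ≈ 15.413534

15.4135


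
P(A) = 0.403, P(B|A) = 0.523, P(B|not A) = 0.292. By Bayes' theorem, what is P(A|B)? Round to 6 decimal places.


P(A|B) = P(B|A)*P(A) / P(B), P(B) = P(B|A)*P(A) + P(B|not A)*P(not A)
P(B|A)*P(A) = 0.523 * 0.403 = 0.210769
P(B|not A)*P(not A) = 0.292 * 0.597 = 0.174324
P(B) = 0.210769 + 0.174324 = 0.385093
P(A|B) = 0.210769 / 0.385093 ≈ 0.54731974

0.547320


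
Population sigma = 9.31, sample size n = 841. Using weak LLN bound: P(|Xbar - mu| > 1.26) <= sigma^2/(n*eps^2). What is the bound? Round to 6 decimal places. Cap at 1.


bound = min(1, sigma^2/(n*eps^2))
sigma^2 = 9.31^2 = 86.6761
n*eps^2 = 841 * 1.26^2 = 841 * 1.5876 = 1335.1716
sigma^2/(n*eps^2) = 86.6761 / 1335.1716 ≈ 0.06491757

0.064918


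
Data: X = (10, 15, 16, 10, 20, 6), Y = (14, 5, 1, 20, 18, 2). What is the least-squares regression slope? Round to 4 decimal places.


b = sum((xi-xbar)(yi-ybar)) / sum((xi-xbar)^2)
n = 6, xbar = 77/6 ≈ 12.833333, ybar = 60/6 = 10
Sxy = sum((xi-xbar)(yi-ybar)) = 33
Sxx = sum((xi-xbar)^2) = 773/6 ≈ 128.833333
b = Sxy / Sxx = 198/773 ≈ 0.256145

0.2561


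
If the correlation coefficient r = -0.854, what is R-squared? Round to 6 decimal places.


R^2 = r^2 = (-0.854)^2 = 0.729316

0.729316


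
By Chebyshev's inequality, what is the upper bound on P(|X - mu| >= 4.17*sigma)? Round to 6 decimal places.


P <= 1/k^2
k^2 = 4.17^2 = 17.3889
1/k^2 = 1 / 17.3889 ≈ 0.05750795

0.057508


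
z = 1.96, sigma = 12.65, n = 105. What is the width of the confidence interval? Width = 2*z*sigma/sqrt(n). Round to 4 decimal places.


width = 2*z*sigma/sqrt(n)
2*z*sigma = 2 * 1.96 * 12.65 = 49.588
sqrt(105) ≈ 10.246951
width = 49.588 / 10.246951 ≈ 4.839293

4.8393


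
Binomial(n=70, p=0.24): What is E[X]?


E[X] = n*p = 70 * 0.24 = 16.8

16.8


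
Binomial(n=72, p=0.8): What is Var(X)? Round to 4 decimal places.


Var = n*p*(1-p) = 72 * 0.8 * 0.2 = 11.52

11.5200


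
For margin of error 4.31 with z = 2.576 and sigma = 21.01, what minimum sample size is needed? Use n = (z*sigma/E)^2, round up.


z*sigma/E = 2.576 * 21.01 / 4.31 ≈ 12.557253
(z*sigma/E)^2 ≈ 157.684600
round up: n = 158

158


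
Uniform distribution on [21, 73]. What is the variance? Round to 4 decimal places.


Var = (b-a)^2 / 12
(b-a)^2 = (73 - 21)^2 = 2704
Var = 2704/12 ≈ 225.333333

225.3333


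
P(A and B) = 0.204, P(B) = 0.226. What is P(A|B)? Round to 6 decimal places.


P(A|B) = P(A and B) / P(B) = 0.204 / 0.226 = 102/113 ≈ 0.90265487

0.902655


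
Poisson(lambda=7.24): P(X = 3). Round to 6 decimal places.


P = e^(-lam) * lam^k / k!
e^(-7.24) ≈ 0.0007173118
lam^k = 7.24^3 = 379.503424
k! = 3! = 6
P = 0.0007173118 * 379.503424 / 6 ≈ 0.045370

0.045370


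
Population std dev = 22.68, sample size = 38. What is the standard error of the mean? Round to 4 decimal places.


SE = sigma / sqrt(n)
sqrt(38) ≈ 6.164414
SE = 22.68 / 6.164414 ≈ 3.679182

3.6792


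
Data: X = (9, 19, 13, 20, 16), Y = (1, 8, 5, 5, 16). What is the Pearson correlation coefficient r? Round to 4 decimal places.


r = sum((xi-xbar)(yi-ybar)) / sqrt(sum((xi-xbar)^2) * sum((yi-ybar)^2))
n = 5, xbar = 77/5 = 15.4, ybar = 35/5 = 7
Sxy = sum((xi-xbar)(yi-ybar)) = 43
Sxx = sum((xi-xbar)^2) = 81.2
Syy = sum((yi-ybar)^2) = 126
sqrt(Sxx*Syy) ≈ 101.149394
r = Sxy / sqrt(Sxx*Syy) = 43 / 101.149394 ≈ 0.425114

0.4251


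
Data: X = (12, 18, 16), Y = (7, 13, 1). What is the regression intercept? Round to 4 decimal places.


a = ybar - b*xbar, where b = sum((xi-xbar)(yi-ybar)) / sum((xi-xbar)^2)
n = 3, xbar = 46/3 ≈ 15.333333, ybar = 21/3 = 7
Sxy = sum((xi-xbar)(yi-ybar)) = 12
Sxx = sum((xi-xbar)^2) = 56/3 ≈ 18.666667
b = Sxy / Sxx = 9/14 ≈ 0.642857
a = 7 - 0.642857 * 15.333333 = -20/7 ≈ -2.857143

-2.8571


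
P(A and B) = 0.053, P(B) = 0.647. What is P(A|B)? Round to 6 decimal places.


P(A|B) = P(A and B) / P(B) = 0.053 / 0.647 = 53/647 ≈ 0.08191654

0.081917


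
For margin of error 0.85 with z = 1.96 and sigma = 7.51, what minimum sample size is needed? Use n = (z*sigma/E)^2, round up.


z*sigma/E = 1.96 * 7.51 / 0.85 = 36799/2125 ≈ 17.317176
(z*sigma/E)^2 ≈ 299.884601
round up: n = 300

300


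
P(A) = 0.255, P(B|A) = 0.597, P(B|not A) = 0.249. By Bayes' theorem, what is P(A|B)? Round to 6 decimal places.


P(A|B) = P(B|A)*P(A) / P(B), P(B) = P(B|A)*P(A) + P(B|not A)*P(not A)
P(B|A)*P(A) = 0.597 * 0.255 = 0.152235
P(B|not A)*P(not A) = 0.249 * 0.745 = 0.185505
P(B) = 0.152235 + 0.185505 = 0.33774
P(A|B) = 0.152235 / 0.33774 ≈ 0.45074614

0.450746


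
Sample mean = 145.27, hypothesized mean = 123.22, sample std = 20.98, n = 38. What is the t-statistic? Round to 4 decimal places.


t = (xbar - mu0) / (s/sqrt(n))
xbar - mu0 = 145.27 - 123.22 = 22.05
sqrt(38) ≈ 6.16441400
s/sqrt(n) = 20.98 / 6.16441400 ≈ 3.40340542
t = 22.05 / 3.40340542 ≈ 6.478805

6.4788


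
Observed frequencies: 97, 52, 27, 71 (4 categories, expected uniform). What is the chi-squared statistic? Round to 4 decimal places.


chi2 = sum((O-E)^2/E), E = total/4
total = 247, E = 247/4 = 61.75
(97 - 61.75)^2 / 61.75 = 1242.5625 / 61.75 = 19881/988 ≈ 20.122470
(52 - 61.75)^2 / 61.75 = 95.0625 / 61.75 = 117/76 ≈ 1.539474
(27 - 61.75)^2 / 61.75 = 1207.5625 / 61.75 = 19321/988 ≈ 19.555668
(71 - 61.75)^2 / 61.75 = 85.5625 / 61.75 = 1369/988 ≈ 1.385628
chi2 = 10523/247 ≈ 42.603239

42.6032


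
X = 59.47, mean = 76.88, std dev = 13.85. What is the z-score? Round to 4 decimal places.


z = (X - mu) / sigma
X - mu = 59.47 - 76.88 = -17.41
z = -17.41 / 13.85 = -1741/1385 ≈ -1.257040

-1.2570


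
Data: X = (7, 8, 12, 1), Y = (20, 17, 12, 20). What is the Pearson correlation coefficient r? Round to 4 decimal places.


r = sum((xi-xbar)(yi-ybar)) / sqrt(sum((xi-xbar)^2) * sum((yi-ybar)^2))
n = 4, xbar = 28/4 = 7, ybar = 69/4 = 17.25
Sxy = sum((xi-xbar)(yi-ybar)) = -43
Sxx = sum((xi-xbar)^2) = 62
Syy = sum((yi-ybar)^2) = 42.75
sqrt(Sxx*Syy) ≈ 51.483007
r = Sxy / sqrt(Sxx*Syy) = -43 / 51.483007 ≈ -0.835227

-0.8352


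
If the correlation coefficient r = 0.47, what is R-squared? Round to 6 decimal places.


R^2 = r^2 = (0.47)^2 = 0.2209

0.220900


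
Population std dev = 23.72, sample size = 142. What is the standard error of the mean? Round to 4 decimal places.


SE = sigma / sqrt(n)
sqrt(142) ≈ 11.916375
SE = 23.72 / 11.916375 ≈ 1.990538

1.9905


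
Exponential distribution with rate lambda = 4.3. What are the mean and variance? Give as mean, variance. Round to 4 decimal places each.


mean = 1/lam, var = 1/lam^2
mean = 1 / 4.3 = 10/43 ≈ 0.232558
lam^2 = 4.3^2 = 18.49
var = 1 / 18.49 = 100/1849 ≈ 0.054083

0.2326, 0.0541


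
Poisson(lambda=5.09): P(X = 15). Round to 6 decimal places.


P = e^(-lam) * lam^k / k!
e^(-5.09) ≈ 0.006158020
lam^k = 5.09^15 ≈ 39881063868.879336
k! = 15! = 1307674368000
P = 0.006158020 * 39881063868.879336 / 1307674368000 ≈ 0.000188

0.000188


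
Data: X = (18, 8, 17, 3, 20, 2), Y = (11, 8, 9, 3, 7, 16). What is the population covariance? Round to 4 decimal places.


Cov = (1/n)*sum((xi-xbar)(yi-ybar))
n = 6, xbar = 68/6 = 34/3 ≈ 11.333333, ybar = 54/6 = 9
sum((xi-xbar)(yi-ybar)) = -16
Cov = -16 / 6 = -8/3 ≈ -2.666667

-2.6667


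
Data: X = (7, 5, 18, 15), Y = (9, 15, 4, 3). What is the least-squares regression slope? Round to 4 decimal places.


b = sum((xi-xbar)(yi-ybar)) / sum((xi-xbar)^2)
n = 4, xbar = 45/4 = 11.25, ybar = 31/4 = 7.75
Sxy = sum((xi-xbar)(yi-ybar)) = -93.75
Sxx = sum((xi-xbar)^2) = 116.75
b = Sxy / Sxx = -375/467 ≈ -0.802998

-0.8030


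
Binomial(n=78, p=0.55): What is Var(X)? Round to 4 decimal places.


Var = n*p*(1-p) = 78 * 0.55 * 0.45 = 19.305

19.3050


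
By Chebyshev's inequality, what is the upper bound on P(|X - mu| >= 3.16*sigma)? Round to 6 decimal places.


P <= 1/k^2
k^2 = 3.16^2 = 9.9856
1/k^2 = 1 / 9.9856 = 625/6241 ≈ 0.10014421

0.100144


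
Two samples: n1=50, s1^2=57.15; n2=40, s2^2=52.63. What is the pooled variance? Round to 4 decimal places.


sp^2 = ((n1-1)*s1^2 + (n2-1)*s2^2)/(n1+n2-2)
(n1-1)*s1^2 = 49 * 57.15 = 2800.35
(n2-1)*s2^2 = 39 * 52.63 = 2052.57
numerator = 2800.35 + 2052.57 = 4852.92
n1+n2-2 = 88
sp^2 = 4852.92 / 88 = 121323/2200 ≈ 55.146818

55.1468


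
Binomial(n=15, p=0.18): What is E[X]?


E[X] = n*p = 15 * 0.18 = 2.7

2.7


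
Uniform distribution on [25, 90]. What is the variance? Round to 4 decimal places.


Var = (b-a)^2 / 12
(b-a)^2 = (90 - 25)^2 = 4225
Var = 4225/12 ≈ 352.083333

352.0833


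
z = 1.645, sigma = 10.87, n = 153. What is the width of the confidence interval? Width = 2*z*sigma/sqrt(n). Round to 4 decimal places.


width = 2*z*sigma/sqrt(n)
2*z*sigma = 2 * 1.645 * 10.87 = 35.7623
sqrt(153) ≈ 12.369317
width = 35.7623 / 12.369317 ≈ 2.891211

2.8912


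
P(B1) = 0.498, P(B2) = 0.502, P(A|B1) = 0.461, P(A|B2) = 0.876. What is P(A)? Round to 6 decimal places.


P(A) = P(A|B1)*P(B1) + P(A|B2)*P(B2)
P(A|B1)*P(B1) = 0.461 * 0.498 = 0.229578
P(A|B2)*P(B2) = 0.876 * 0.502 = 0.439752
P(A) = 0.229578 + 0.439752 = 0.66933

0.669330


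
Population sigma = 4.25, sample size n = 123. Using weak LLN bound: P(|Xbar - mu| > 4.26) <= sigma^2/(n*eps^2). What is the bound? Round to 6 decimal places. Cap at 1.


bound = min(1, sigma^2/(n*eps^2))
sigma^2 = 4.25^2 = 18.0625
n*eps^2 = 123 * 4.26^2 = 123 * 18.1476 = 2232.1548
sigma^2/(n*eps^2) = 18.0625 / 2232.1548 ≈ 0.00809196

0.008092


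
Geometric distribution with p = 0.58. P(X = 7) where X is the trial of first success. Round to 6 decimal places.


P = (1-p)^(k-1) * p
(1-p)^(k-1) = 0.42^6 ≈ 0.005489032
P = 0.005489032 * 0.58 ≈ 0.003183638

0.003184


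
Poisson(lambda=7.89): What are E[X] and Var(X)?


E[X] = Var(X) = lambda = 7.89

7.89, 7.89


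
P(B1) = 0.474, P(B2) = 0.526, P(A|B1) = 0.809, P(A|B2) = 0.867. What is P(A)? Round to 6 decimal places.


P(A) = P(A|B1)*P(B1) + P(A|B2)*P(B2)
P(A|B1)*P(B1) = 0.809 * 0.474 = 0.383466
P(A|B2)*P(B2) = 0.867 * 0.526 = 0.456042
P(A) = 0.383466 + 0.456042 = 0.839508

0.839508


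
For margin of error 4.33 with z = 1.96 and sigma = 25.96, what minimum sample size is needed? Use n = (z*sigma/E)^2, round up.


z*sigma/E = 1.96 * 25.96 / 4.33 ≈ 11.750947
(z*sigma/E)^2 ≈ 138.084753
round up: n = 139

139


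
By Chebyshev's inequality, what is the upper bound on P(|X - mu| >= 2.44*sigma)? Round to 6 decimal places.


P <= 1/k^2
k^2 = 2.44^2 = 5.9536
1/k^2 = 1 / 5.9536 = 625/3721 ≈ 0.16796560

0.167966


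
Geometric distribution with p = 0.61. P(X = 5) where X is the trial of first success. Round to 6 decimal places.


P = (1-p)^(k-1) * p
(1-p)^(k-1) = 0.39^4 = 0.02313441
P = 0.02313441 * 0.61 ≈ 0.01411199

0.014112


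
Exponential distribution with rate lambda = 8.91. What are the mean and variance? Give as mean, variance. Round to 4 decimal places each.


mean = 1/lam, var = 1/lam^2
mean = 1 / 8.91 = 100/891 ≈ 0.112233
lam^2 = 8.91^2 = 79.3881
var = 1 / 79.3881 ≈ 0.012596

0.1122, 0.0126


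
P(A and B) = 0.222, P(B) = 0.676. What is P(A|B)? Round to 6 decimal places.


P(A|B) = P(A and B) / P(B) = 0.222 / 0.676 = 111/338 ≈ 0.32840237

0.328402


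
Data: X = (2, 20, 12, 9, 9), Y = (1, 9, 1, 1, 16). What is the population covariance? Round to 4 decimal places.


Cov = (1/n)*sum((xi-xbar)(yi-ybar))
n = 5, xbar = 52/5 = 10.4, ybar = 28/5 = 5.6
sum((xi-xbar)(yi-ybar)) = 55.8
Cov = 55.8 / 5 = 11.16

11.1600


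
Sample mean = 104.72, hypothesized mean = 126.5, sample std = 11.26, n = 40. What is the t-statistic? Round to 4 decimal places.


t = (xbar - mu0) / (s/sqrt(n))
xbar - mu0 = 104.72 - 126.5 = -21.78
sqrt(40) ≈ 6.32455532
s/sqrt(n) = 11.26 / 6.32455532 ≈ 1.78036232
t = -21.78 / 1.78036232 ≈ -12.233465

-12.2335


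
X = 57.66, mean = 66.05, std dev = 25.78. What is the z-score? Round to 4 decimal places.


z = (X - mu) / sigma
X - mu = 57.66 - 66.05 = -8.39
z = -8.39 / 25.78 = -839/2578 ≈ -0.325446

-0.3254


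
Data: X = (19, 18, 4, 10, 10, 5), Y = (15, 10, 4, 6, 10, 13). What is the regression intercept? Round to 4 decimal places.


a = ybar - b*xbar, where b = sum((xi-xbar)(yi-ybar)) / sum((xi-xbar)^2)
n = 6, xbar = 66/6 = 11, ybar = 58/6 = 29/3 ≈ 9.666667
Sxy = sum((xi-xbar)(yi-ybar)) = 68
Sxx = sum((xi-xbar)^2) = 200
b = Sxy / Sxx = 0.34
a = 9.666667 - 0.34 * 11 = 889/150 ≈ 5.926667

5.9267


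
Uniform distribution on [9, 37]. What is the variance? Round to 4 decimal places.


Var = (b-a)^2 / 12
(b-a)^2 = (37 - 9)^2 = 784
Var = 784/12 ≈ 65.333333

65.3333


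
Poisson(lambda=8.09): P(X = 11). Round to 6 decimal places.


P = e^(-lam) * lam^k / k!
e^(-8.09) ≈ 0.0003065898
lam^k = 8.09^11 ≈ 9714797172.333617
k! = 11! = 39916800
P = 0.0003065898 * 9714797172.333617 / 39916800 ≈ 0.074617

0.074617


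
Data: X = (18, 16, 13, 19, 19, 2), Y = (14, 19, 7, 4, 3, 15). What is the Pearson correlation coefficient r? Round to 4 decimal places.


r = sum((xi-xbar)(yi-ybar)) / sqrt(sum((xi-xbar)^2) * sum((yi-ybar)^2))
n = 6, xbar = 87/6 = 14.5, ybar = 62/6 = 31/3 ≈ 10.333333
Sxy = sum((xi-xbar)(yi-ybar)) = -89
Sxx = sum((xi-xbar)^2) = 213.5
Syy = sum((yi-ybar)^2) = 646/3 ≈ 215.333333
sqrt(Sxx*Syy) ≈ 214.414707
r = Sxy / sqrt(Sxx*Syy) = -89 / 214.414707 ≈ -0.415083

-0.4151


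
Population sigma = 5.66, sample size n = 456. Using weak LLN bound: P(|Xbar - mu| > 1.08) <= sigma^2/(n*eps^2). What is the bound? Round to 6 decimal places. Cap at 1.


bound = min(1, sigma^2/(n*eps^2))
sigma^2 = 5.66^2 = 32.0356
n*eps^2 = 456 * 1.08^2 = 456 * 1.1664 = 531.8784
sigma^2/(n*eps^2) = 32.0356 / 531.8784 ≈ 0.06023106

0.060231


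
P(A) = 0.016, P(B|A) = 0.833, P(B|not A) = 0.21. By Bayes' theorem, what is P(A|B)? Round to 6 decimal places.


P(A|B) = P(B|A)*P(A) / P(B), P(B) = P(B|A)*P(A) + P(B|not A)*P(not A)
P(B|A)*P(A) = 0.833 * 0.016 = 0.013328
P(B|not A)*P(not A) = 0.21 * 0.984 = 0.20664
P(B) = 0.013328 + 0.20664 = 0.219968
P(A|B) = 0.013328 / 0.219968 = 119/1964 ≈ 0.06059063

0.060591


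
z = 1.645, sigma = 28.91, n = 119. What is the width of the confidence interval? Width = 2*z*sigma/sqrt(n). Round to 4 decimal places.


width = 2*z*sigma/sqrt(n)
2*z*sigma = 2 * 1.645 * 28.91 = 95.1139
sqrt(119) ≈ 10.908712
width = 95.1139 / 10.908712 ≈ 8.719077

8.7191


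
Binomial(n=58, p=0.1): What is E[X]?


E[X] = n*p = 58 * 0.1 = 5.8

5.8


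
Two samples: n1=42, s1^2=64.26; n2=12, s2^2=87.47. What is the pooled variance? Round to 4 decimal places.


sp^2 = ((n1-1)*s1^2 + (n2-1)*s2^2)/(n1+n2-2)
(n1-1)*s1^2 = 41 * 64.26 = 2634.66
(n2-1)*s2^2 = 11 * 87.47 = 962.17
numerator = 2634.66 + 962.17 = 3596.83
n1+n2-2 = 52
sp^2 = 3596.83 / 52 = 359683/5200 ≈ 69.169808

69.1698


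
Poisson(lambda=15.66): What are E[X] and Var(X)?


E[X] = Var(X) = lambda = 15.66

15.66, 15.66


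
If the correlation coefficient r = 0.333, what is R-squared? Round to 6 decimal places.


R^2 = r^2 = (0.333)^2 = 0.110889

0.110889


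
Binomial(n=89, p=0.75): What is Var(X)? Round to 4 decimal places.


Var = n*p*(1-p) = 89 * 0.75 * 0.25 = 16.6875

16.6875


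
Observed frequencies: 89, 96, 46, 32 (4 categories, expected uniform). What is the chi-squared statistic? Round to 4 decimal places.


chi2 = sum((O-E)^2/E), E = total/4
total = 263, E = 263/4 = 65.75
(89 - 65.75)^2 / 65.75 = 540.5625 / 65.75 = 8649/1052 ≈ 8.221483
(96 - 65.75)^2 / 65.75 = 915.0625 / 65.75 = 14641/1052 ≈ 13.917300
(46 - 65.75)^2 / 65.75 = 390.0625 / 65.75 = 6241/1052 ≈ 5.932510
(32 - 65.75)^2 / 65.75 = 1139.0625 / 65.75 = 18225/1052 ≈ 17.324144
chi2 = 11939/263 ≈ 45.395437

45.3954


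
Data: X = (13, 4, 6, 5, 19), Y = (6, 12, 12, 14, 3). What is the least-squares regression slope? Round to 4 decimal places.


b = sum((xi-xbar)(yi-ybar)) / sum((xi-xbar)^2)
n = 5, xbar = 47/5 = 9.4, ybar = 47/5 = 9.4
Sxy = sum((xi-xbar)(yi-ybar)) = -116.8
Sxx = sum((xi-xbar)^2) = 165.2
b = Sxy / Sxx = -292/413 ≈ -0.707022

-0.7070


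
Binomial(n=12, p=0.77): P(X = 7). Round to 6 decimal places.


P = C(n,k) * p^k * (1-p)^(n-k)
C(12,7) = 792
p^k = 0.77^7 ≈ 0.1604852
(1-p)^(n-k) = 0.23^5 = 0.0006436343
P = 792 * 0.1604852 * 0.0006436343 ≈ 0.081809

0.081809


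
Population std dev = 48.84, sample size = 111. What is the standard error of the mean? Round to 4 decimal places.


SE = sigma / sqrt(n)
sqrt(111) ≈ 10.535654
SE = 48.84 / 10.535654 ≈ 4.635688

4.6357


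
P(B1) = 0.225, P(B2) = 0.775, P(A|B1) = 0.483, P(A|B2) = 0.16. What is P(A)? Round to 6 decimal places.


P(A) = P(A|B1)*P(B1) + P(A|B2)*P(B2)
P(A|B1)*P(B1) = 0.483 * 0.225 = 0.108675
P(A|B2)*P(B2) = 0.16 * 0.775 = 0.124
P(A) = 0.108675 + 0.124 = 0.232675

0.232675


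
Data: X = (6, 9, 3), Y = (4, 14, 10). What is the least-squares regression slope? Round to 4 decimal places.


b = sum((xi-xbar)(yi-ybar)) / sum((xi-xbar)^2)
n = 3, xbar = 18/3 = 6, ybar = 28/3 ≈ 9.333333
Sxy = sum((xi-xbar)(yi-ybar)) = 12
Sxx = sum((xi-xbar)^2) = 18
b = Sxy / Sxx = 2/3 ≈ 0.666667

0.6667


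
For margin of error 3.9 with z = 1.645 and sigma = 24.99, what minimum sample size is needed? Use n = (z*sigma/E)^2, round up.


z*sigma/E = 1.645 * 24.99 / 3.9 ≈ 10.540654
(z*sigma/E)^2 ≈ 111.105384
round up: n = 112

112


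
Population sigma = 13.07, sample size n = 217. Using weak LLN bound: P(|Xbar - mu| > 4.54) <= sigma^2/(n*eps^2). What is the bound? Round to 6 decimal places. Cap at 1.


bound = min(1, sigma^2/(n*eps^2))
sigma^2 = 13.07^2 = 170.8249
n*eps^2 = 217 * 4.54^2 = 217 * 20.6116 = 4472.7172
sigma^2/(n*eps^2) = 170.8249 / 4472.7172 ≈ 0.03819264

0.038193


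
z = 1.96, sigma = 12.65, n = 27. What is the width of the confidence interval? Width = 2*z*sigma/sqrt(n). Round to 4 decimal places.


width = 2*z*sigma/sqrt(n)
2*z*sigma = 2 * 1.96 * 12.65 = 49.588
sqrt(27) ≈ 5.196152
width = 49.588 / 5.196152 ≈ 9.543215

9.5432


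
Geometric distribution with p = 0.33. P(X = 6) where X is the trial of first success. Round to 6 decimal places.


P = (1-p)^(k-1) * p
(1-p)^(k-1) = 0.67^5 ≈ 0.1350125
P = 0.1350125 * 0.33 ≈ 0.04455413

0.044554


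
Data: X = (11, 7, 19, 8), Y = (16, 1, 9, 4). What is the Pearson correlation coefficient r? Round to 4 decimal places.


r = sum((xi-xbar)(yi-ybar)) / sqrt(sum((xi-xbar)^2) * sum((yi-ybar)^2))
n = 4, xbar = 45/4 = 11.25, ybar = 30/4 = 7.5
Sxy = sum((xi-xbar)(yi-ybar)) = 48.5
Sxx = sum((xi-xbar)^2) = 88.75
Syy = sum((yi-ybar)^2) = 129
sqrt(Sxx*Syy) ≈ 106.998832
r = Sxy / sqrt(Sxx*Syy) = 48.5 / 106.998832 ≈ 0.453276

0.4533


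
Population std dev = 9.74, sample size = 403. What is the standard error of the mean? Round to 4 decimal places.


SE = sigma / sqrt(n)
sqrt(403) ≈ 20.074860
SE = 9.74 / 20.074860 ≈ 0.485184

0.4852


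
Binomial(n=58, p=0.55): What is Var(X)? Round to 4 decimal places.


Var = n*p*(1-p) = 58 * 0.55 * 0.45 = 14.355

14.3550


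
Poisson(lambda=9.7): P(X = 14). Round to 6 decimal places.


P = e^(-lam) * lam^k / k!
e^(-9.7) ≈ 0.00006128350
lam^k = 9.7^14 ≈ 65283627746060.761448
k! = 14! = 87178291200
P = 0.00006128350 * 65283627746060.761448 / 87178291200 ≈ 0.045892

0.045892


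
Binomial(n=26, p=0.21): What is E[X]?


E[X] = n*p = 26 * 0.21 = 5.46

5.46


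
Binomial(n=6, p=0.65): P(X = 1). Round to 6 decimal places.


P = C(n,k) * p^k * (1-p)^(n-k)
C(6,1) = 6
p^k = 0.65^1 = 0.65
(1-p)^(n-k) = 0.35^5 ≈ 0.005252188
P = 6 * 0.65 * 0.005252188 ≈ 0.020484

0.020484


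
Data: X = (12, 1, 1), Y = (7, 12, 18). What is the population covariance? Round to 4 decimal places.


Cov = (1/n)*sum((xi-xbar)(yi-ybar))
n = 3, xbar = 14/3 ≈ 4.666667, ybar = 37/3 ≈ 12.333333
sum((xi-xbar)(yi-ybar)) = -176/3 ≈ -58.666667
Cov = -58.666667 / 3 = -176/9 ≈ -19.555556

-19.5556


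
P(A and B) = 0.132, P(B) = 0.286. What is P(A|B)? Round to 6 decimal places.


P(A|B) = P(A and B) / P(B) = 0.132 / 0.286 = 6/13 ≈ 0.46153846

0.461538


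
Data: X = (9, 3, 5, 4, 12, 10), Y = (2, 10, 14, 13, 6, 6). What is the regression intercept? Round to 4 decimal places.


a = ybar - b*xbar, where b = sum((xi-xbar)(yi-ybar)) / sum((xi-xbar)^2)
n = 6, xbar = 43/6 ≈ 7.166667, ybar = 51/6 = 8.5
Sxy = sum((xi-xbar)(yi-ybar)) = -63.5
Sxx = sum((xi-xbar)^2) = 401/6 ≈ 66.833333
b = Sxy / Sxx = -381/401 ≈ -0.950125
a = 8.5 - (-0.950125) * 7.166667 = 6139/401 ≈ 15.309227

15.3092


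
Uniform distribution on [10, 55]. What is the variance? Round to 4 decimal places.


Var = (b-a)^2 / 12
(b-a)^2 = (55 - 10)^2 = 2025
Var = 2025/12 = 168.75

168.7500


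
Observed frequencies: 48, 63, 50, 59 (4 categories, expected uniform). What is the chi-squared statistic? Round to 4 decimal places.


chi2 = sum((O-E)^2/E), E = total/4
total = 220, E = 220/4 = 55
(48 - 55)^2 / 55 = 49 / 55 = 49/55 ≈ 0.890909
(63 - 55)^2 / 55 = 64 / 55 = 64/55 ≈ 1.163636
(50 - 55)^2 / 55 = 25 / 55 = 5/11 ≈ 0.454545
(59 - 55)^2 / 55 = 16 / 55 = 16/55 ≈ 0.290909
chi2 = 2.8

2.8000


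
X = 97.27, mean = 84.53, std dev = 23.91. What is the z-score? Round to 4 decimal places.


z = (X - mu) / sigma
X - mu = 97.27 - 84.53 = 12.74
z = 12.74 / 23.91 = 1274/2391 ≈ 0.532831

0.5328


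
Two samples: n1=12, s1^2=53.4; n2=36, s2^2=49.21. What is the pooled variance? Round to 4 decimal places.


sp^2 = ((n1-1)*s1^2 + (n2-1)*s2^2)/(n1+n2-2)
(n1-1)*s1^2 = 11 * 53.4 = 587.4
(n2-1)*s2^2 = 35 * 49.21 = 1722.35
numerator = 587.4 + 1722.35 = 2309.75
n1+n2-2 = 46
sp^2 = 2309.75 / 46 = 9239/184 ≈ 50.211957

50.2120


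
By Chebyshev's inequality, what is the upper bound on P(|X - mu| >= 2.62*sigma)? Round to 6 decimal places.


P <= 1/k^2
k^2 = 2.62^2 = 6.8644
1/k^2 = 1 / 6.8644 ≈ 0.14567916

0.145679


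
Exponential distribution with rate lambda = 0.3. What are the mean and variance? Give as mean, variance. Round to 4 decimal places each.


mean = 1/lam, var = 1/lam^2
mean = 1 / 0.3 = 10/3 ≈ 3.333333
lam^2 = 0.3^2 = 0.09
var = 1 / 0.09 = 100/9 ≈ 11.111111

3.3333, 11.1111


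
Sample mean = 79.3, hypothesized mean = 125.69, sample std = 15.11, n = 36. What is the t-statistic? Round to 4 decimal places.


t = (xbar - mu0) / (s/sqrt(n))
xbar - mu0 = 79.3 - 125.69 = -46.39
sqrt(36) = 6
s/sqrt(n) = 15.11 / 6 = 1511/600 ≈ 2.51833333
t = -46.39 / 2.51833333 = -27834/1511 ≈ -18.420913

-18.4209


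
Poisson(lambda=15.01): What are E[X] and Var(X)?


E[X] = Var(X) = lambda = 15.01

15.01, 15.01


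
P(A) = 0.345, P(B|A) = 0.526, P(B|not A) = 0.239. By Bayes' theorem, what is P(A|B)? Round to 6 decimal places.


P(A|B) = P(B|A)*P(A) / P(B), P(B) = P(B|A)*P(A) + P(B|not A)*P(not A)
P(B|A)*P(A) = 0.526 * 0.345 = 0.18147
P(B|not A)*P(not A) = 0.239 * 0.655 = 0.156545
P(B) = 0.18147 + 0.156545 = 0.338015
P(A|B) = 0.18147 / 0.338015 ≈ 0.53686967

0.536870


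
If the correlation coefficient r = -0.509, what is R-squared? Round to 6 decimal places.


R^2 = r^2 = (-0.509)^2 = 0.259081

0.259081


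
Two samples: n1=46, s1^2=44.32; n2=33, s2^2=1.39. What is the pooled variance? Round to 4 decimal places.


sp^2 = ((n1-1)*s1^2 + (n2-1)*s2^2)/(n1+n2-2)
(n1-1)*s1^2 = 45 * 44.32 = 1994.4
(n2-1)*s2^2 = 32 * 1.39 = 44.48
numerator = 1994.4 + 44.48 = 2038.88
n1+n2-2 = 77
sp^2 = 2038.88 / 77 = 50972/1925 ≈ 26.478961

26.4790


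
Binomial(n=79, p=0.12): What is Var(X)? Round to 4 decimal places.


Var = n*p*(1-p) = 79 * 0.12 * 0.88 = 8.3424

8.3424


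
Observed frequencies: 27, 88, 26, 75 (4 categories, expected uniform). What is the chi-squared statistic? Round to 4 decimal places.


chi2 = sum((O-E)^2/E), E = total/4
total = 216, E = 216/4 = 54
(27 - 54)^2 / 54 = 729 / 54 = 13.5
(88 - 54)^2 / 54 = 1156 / 54 = 578/27 ≈ 21.407407
(26 - 54)^2 / 54 = 784 / 54 = 392/27 ≈ 14.518519
(75 - 54)^2 / 54 = 441 / 54 = 49/6 ≈ 8.166667
chi2 = 1555/27 ≈ 57.592593

57.5926


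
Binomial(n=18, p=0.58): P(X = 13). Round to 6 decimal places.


P = C(n,k) * p^k * (1-p)^(n-k)
C(18,13) = 8568
p^k = 0.58^13 ≈ 0.0008405507
(1-p)^(n-k) = 0.42^5 ≈ 0.01306912
P = 8568 * 0.0008405507 * 0.01306912 ≈ 0.094122

0.094122


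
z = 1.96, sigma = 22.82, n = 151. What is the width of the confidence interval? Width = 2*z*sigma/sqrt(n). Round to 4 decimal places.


width = 2*z*sigma/sqrt(n)
2*z*sigma = 2 * 1.96 * 22.82 = 89.4544
sqrt(151) ≈ 12.288206
width = 89.4544 / 12.288206 ≈ 7.279696

7.2797


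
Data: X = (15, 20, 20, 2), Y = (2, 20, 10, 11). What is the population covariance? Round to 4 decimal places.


Cov = (1/n)*sum((xi-xbar)(yi-ybar))
n = 4, xbar = 57/4 = 14.25, ybar = 43/4 = 10.75
sum((xi-xbar)(yi-ybar)) = 39.25
Cov = 39.25 / 4 = 9.8125

9.8125


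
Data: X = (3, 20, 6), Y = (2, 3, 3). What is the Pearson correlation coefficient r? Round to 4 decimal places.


r = sum((xi-xbar)(yi-ybar)) / sqrt(sum((xi-xbar)^2) * sum((yi-ybar)^2))
n = 3, xbar = 29/3 ≈ 9.666667, ybar = 8/3 ≈ 2.666667
Sxy = sum((xi-xbar)(yi-ybar)) = 20/3 ≈ 6.666667
Sxx = sum((xi-xbar)^2) = 494/3 ≈ 164.666667
Syy = sum((yi-ybar)^2) = 2/3 ≈ 0.666667
sqrt(Sxx*Syy) ≈ 10.477489
r = Sxy / sqrt(Sxx*Syy) = 6.666667 / 10.477489 ≈ 0.636285

0.6363


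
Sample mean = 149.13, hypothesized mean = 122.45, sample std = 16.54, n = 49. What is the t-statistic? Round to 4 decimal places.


t = (xbar - mu0) / (s/sqrt(n))
xbar - mu0 = 149.13 - 122.45 = 26.68
sqrt(49) = 7
s/sqrt(n) = 16.54 / 7 = 827/350 ≈ 2.36285714
t = 26.68 / 2.36285714 = 9338/827 ≈ 11.291415

11.2914


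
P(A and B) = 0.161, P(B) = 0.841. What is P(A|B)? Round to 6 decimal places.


P(A|B) = P(A and B) / P(B) = 0.161 / 0.841 = 161/841 ≈ 0.19143876

0.191439


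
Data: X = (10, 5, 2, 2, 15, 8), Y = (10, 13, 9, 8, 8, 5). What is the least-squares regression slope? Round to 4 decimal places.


b = sum((xi-xbar)(yi-ybar)) / sum((xi-xbar)^2)
n = 6, xbar = 42/6 = 7, ybar = 53/6 ≈ 8.833333
Sxy = sum((xi-xbar)(yi-ybar)) = -12
Sxx = sum((xi-xbar)^2) = 128
b = Sxy / Sxx = -0.09375

-0.0938


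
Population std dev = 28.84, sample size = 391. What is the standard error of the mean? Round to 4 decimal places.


SE = sigma / sqrt(n)
sqrt(391) ≈ 19.773720
SE = 28.84 / 19.773720 ≈ 1.458501

1.4585


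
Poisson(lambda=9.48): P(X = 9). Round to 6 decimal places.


P = e^(-lam) * lam^k / k!
e^(-9.48) ≈ 0.00007636394
lam^k = 9.48^9 ≈ 618407910.106956
k! = 9! = 362880
P = 0.00007636394 * 618407910.106956 / 362880 ≈ 0.130137

0.130137


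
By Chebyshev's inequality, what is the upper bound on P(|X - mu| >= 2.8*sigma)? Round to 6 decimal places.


P <= 1/k^2
k^2 = 2.8^2 = 7.84
1/k^2 = 1 / 7.84 = 25/196 ≈ 0.12755102

0.127551


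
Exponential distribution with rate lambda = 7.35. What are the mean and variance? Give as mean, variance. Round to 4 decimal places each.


mean = 1/lam, var = 1/lam^2
mean = 1 / 7.35 = 20/147 ≈ 0.136054
lam^2 = 7.35^2 = 54.0225
var = 1 / 54.0225 ≈ 0.018511

0.1361, 0.0185


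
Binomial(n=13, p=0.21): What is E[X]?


E[X] = n*p = 13 * 0.21 = 2.73

2.73


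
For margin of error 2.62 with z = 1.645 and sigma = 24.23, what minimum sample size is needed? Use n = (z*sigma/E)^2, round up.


z*sigma/E = 1.645 * 24.23 / 2.62 ≈ 15.213111
(z*sigma/E)^2 ≈ 231.438737
round up: n = 232

232


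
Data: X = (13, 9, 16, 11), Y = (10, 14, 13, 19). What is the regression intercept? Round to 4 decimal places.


a = ybar - b*xbar, where b = sum((xi-xbar)(yi-ybar)) / sum((xi-xbar)^2)
n = 4, xbar = 49/4 = 12.25, ybar = 56/4 = 14
Sxy = sum((xi-xbar)(yi-ybar)) = -13
Sxx = sum((xi-xbar)^2) = 26.75
b = Sxy / Sxx = -52/107 ≈ -0.485981
a = 14 - (-0.485981) * 12.25 = 2135/107 ≈ 19.953271

19.9533


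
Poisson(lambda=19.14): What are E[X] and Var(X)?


E[X] = Var(X) = lambda = 19.14

19.14, 19.14


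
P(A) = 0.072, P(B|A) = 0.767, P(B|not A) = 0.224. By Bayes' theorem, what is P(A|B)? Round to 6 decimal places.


P(A|B) = P(B|A)*P(A) / P(B), P(B) = P(B|A)*P(A) + P(B|not A)*P(not A)
P(B|A)*P(A) = 0.767 * 0.072 = 0.055224
P(B|not A)*P(not A) = 0.224 * 0.928 = 0.207872
P(B) = 0.055224 + 0.207872 = 0.263096
P(A|B) = 0.055224 / 0.263096 ≈ 0.20990057

0.209901


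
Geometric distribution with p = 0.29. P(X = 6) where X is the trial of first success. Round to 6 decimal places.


P = (1-p)^(k-1) * p
(1-p)^(k-1) = 0.71^5 ≈ 0.1804229
P = 0.1804229 * 0.29 ≈ 0.05232265

0.052323


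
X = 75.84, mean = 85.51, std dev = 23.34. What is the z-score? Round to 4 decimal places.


z = (X - mu) / sigma
X - mu = 75.84 - 85.51 = -9.67
z = -9.67 / 23.34 = -967/2334 ≈ -0.414310

-0.4143


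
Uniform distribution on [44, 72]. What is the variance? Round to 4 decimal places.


Var = (b-a)^2 / 12
(b-a)^2 = (72 - 44)^2 = 784
Var = 784/12 ≈ 65.333333

65.3333


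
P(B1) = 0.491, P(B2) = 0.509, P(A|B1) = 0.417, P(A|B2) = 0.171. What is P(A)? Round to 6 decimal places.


P(A) = P(A|B1)*P(B1) + P(A|B2)*P(B2)
P(A|B1)*P(B1) = 0.417 * 0.491 = 0.204747
P(A|B2)*P(B2) = 0.171 * 0.509 = 0.087039
P(A) = 0.204747 + 0.087039 = 0.291786

0.291786


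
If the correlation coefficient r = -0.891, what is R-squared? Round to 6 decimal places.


R^2 = r^2 = (-0.891)^2 = 0.793881

0.793881


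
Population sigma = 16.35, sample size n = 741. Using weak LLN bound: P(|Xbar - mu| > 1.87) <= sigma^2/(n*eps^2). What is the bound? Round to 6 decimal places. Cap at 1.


bound = min(1, sigma^2/(n*eps^2))
sigma^2 = 16.35^2 = 267.3225
n*eps^2 = 741 * 1.87^2 = 741 * 3.4969 = 2591.2029
sigma^2/(n*eps^2) = 267.3225 / 2591.2029 ≈ 0.10316541

0.103165


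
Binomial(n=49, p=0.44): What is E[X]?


E[X] = n*p = 49 * 0.44 = 21.56

21.56


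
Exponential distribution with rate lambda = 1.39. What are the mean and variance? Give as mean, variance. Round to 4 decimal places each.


mean = 1/lam, var = 1/lam^2
mean = 1 / 1.39 = 100/139 ≈ 0.719424
lam^2 = 1.39^2 = 1.9321
var = 1 / 1.9321 ≈ 0.517572

0.7194, 0.5176


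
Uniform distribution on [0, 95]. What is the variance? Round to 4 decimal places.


Var = (b-a)^2 / 12
(b-a)^2 = (95 - 0)^2 = 9025
Var = 9025/12 ≈ 752.083333

752.0833


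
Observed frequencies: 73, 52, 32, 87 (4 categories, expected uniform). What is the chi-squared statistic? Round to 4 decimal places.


chi2 = sum((O-E)^2/E), E = total/4
total = 244, E = 244/4 = 61
(73 - 61)^2 / 61 = 144 / 61 = 144/61 ≈ 2.360656
(52 - 61)^2 / 61 = 81 / 61 = 81/61 ≈ 1.327869
(32 - 61)^2 / 61 = 841 / 61 = 841/61 ≈ 13.786885
(87 - 61)^2 / 61 = 676 / 61 = 676/61 ≈ 11.081967
chi2 = 1742/61 ≈ 28.557377

28.5574


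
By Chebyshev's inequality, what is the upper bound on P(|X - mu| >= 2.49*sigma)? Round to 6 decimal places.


P <= 1/k^2
k^2 = 2.49^2 = 6.2001
1/k^2 = 1 / 6.2001 ≈ 0.16128772

0.161288


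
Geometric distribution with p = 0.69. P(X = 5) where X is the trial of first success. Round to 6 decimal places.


P = (1-p)^(k-1) * p
(1-p)^(k-1) = 0.31^4 = 0.00923521
P = 0.00923521 * 0.69 ≈ 0.006372295

0.006372


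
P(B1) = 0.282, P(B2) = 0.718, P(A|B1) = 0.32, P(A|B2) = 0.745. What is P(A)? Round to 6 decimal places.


P(A) = P(A|B1)*P(B1) + P(A|B2)*P(B2)
P(A|B1)*P(B1) = 0.32 * 0.282 = 0.09024
P(A|B2)*P(B2) = 0.745 * 0.718 = 0.53491
P(A) = 0.09024 + 0.53491 = 0.62515

0.625150
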